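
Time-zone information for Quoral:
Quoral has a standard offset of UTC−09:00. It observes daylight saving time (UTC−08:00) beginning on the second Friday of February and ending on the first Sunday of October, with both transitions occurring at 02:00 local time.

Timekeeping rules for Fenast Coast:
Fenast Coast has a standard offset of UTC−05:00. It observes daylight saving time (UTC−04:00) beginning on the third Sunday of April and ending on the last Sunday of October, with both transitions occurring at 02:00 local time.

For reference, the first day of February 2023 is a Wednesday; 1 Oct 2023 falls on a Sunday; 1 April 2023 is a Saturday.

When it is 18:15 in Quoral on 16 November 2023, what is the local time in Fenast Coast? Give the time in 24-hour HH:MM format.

1 February 2023 is a Wednesday, so the first Friday is February 3 and the second is February 10.
1 October 2023 is a Sunday, so the first Sunday is October 1.
16 November 2023 does not fall between 10 February and 1 October, so daylight saving is not in effect and Quoral is at UTC−09:00.
18:15 Quoral + 9h = 03:15 UTC (rolling into the next day, 17 November 2023).
1 April 2023 is a Saturday, so the first Sunday is April 2 and the third is April 16.
1 October 2023 is a Sunday, so Sundays fall on 1, 8, 15, 22, 29; the last is October 29.
At the standard offset (UTC−05:00), 03:15 UTC − 5h = 22:15 Fenast Coast standard time (rolling into the previous day, 16 November 2023).
Daylight saving runs 16 April – 29 October; the standard-time date in Fenast Coast, 16 November 2023, is outside that window, so Fenast Coast is on standard time at UTC−05:00.
03:15 UTC − 5h = 22:15 Fenast Coast (rolling into the previous day, 16 November 2023).

22:15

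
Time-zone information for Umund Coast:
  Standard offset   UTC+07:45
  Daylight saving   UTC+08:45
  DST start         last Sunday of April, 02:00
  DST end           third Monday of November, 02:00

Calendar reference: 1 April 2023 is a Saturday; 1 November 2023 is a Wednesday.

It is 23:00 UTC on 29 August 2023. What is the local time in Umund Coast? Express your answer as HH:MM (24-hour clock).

1 April 2023 is a Saturday, so Sundays fall on 2, 9, 16, 23, 30; the last is April 30.
1 November 2023 is a Wednesday, so the first Monday is November 6 and the third is November 20.
At the standard offset (UTC+07:45), 23:00 UTC + 7h45m = 06:45 Umund Coast standard time (rolling into the next day, 30 August 2023).
Daylight saving runs 30 April – 20 November; the standard-time date in Umund Coast, 30 August 2023, is inside that window, so Umund Coast is at UTC+08:45.
23:00 UTC + 8h45m = 07:45 local (rolling into the next day, 30 August 2023).

07:45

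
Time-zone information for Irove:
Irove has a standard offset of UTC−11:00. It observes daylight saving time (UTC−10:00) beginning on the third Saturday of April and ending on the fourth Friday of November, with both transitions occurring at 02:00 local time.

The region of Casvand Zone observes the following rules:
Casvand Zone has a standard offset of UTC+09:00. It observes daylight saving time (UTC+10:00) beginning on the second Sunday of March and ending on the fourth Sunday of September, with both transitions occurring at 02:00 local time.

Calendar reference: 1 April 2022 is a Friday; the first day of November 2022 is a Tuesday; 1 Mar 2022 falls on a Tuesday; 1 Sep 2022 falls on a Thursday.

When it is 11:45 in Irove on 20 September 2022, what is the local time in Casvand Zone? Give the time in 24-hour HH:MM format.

1 April 2022 is a Friday, so the first Saturday is April 2 and the third is April 16.
1 November 2022 is a Tuesday, so the first Friday is November 4 and the fourth is November 25.
20 September 2022 lies within the daylight-saving period (16 April – 25 November), so Irove is on daylight time, UTC−10:00.
11:45 Irove + 10h = 21:45 UTC.
1 March 2022 is a Tuesday, so the first Sunday is March 6 and the second is March 13.
1 September 2022 is a Thursday, so the first Sunday is September 4 and the fourth is September 25.
At the standard offset (UTC+09:00), 21:45 UTC + 9h = 06:45 Casvand Zone standard time (rolling into the next day, 21 September 2022).
Daylight saving runs 13 March – 25 September; the standard-time date in Casvand Zone, 21 September 2022, is inside that window, so Casvand Zone is at UTC+10:00.
21:45 UTC + 10h = 07:45 Casvand Zone (rolling into the next day, 21 September 2022).

07:45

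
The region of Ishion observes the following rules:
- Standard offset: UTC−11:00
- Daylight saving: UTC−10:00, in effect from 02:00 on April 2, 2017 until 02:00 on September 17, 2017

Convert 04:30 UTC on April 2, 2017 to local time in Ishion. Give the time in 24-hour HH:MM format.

At the standard offset (UTC−11:00), 04:30 UTC − 11h = 17:30 Ishion standard time (rolling into the previous day, 1 April 2017).
The standard-time date in Ishion, April 1, 2017, does not fall between 2 April and 17 September, so daylight saving is not in effect and Ishion is at UTC−11:00.
04:30 UTC − 11h = 17:30 local (rolling into the previous day, 1 April 2017).

17:30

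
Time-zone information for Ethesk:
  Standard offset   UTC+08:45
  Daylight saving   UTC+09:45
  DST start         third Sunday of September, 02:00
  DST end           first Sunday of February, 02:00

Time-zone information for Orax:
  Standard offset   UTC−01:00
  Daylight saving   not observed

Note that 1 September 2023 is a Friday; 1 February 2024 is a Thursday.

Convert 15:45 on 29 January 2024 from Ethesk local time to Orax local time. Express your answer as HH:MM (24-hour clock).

05:00

1 September 2023 is a Friday, so the first Sunday is September 3 and the third is September 17.
1 February 2024 is a Thursday, so the first Sunday is February 4.
29 January 2024 lies within the daylight-saving period (17 September 2023 – 4 February 2024), so Ethesk is on daylight time, UTC+09:45.
15:45 Ethesk − 9h45m = 06:00 UTC.
Orax stays on UTC−01:00 all year.
06:00 UTC − 1h = 05:00 Orax.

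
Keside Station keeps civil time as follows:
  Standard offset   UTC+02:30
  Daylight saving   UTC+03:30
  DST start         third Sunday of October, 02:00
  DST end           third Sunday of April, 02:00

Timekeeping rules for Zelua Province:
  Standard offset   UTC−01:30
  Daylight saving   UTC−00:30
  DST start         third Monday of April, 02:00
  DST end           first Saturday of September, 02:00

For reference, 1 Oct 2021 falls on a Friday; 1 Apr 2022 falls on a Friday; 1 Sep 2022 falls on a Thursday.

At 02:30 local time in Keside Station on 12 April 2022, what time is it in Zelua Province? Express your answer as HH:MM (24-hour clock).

21:30

1 October 2021 is a Friday, so the first Sunday is October 3 and the third is October 17.
1 April 2022 is a Friday, so the first Sunday is April 3 and the third is April 17.
12 April 2022 falls between 17 October 2021 and 17 April 2022, so daylight saving is in effect and Keside Station is at UTC+03:30.
02:30 Keside Station − 3h30m = 23:00 UTC (rolling into the previous day, 11 April 2022).
1 April 2022 is a Friday, so the first Monday is April 4 and the third is April 18.
1 September 2022 is a Thursday, so the first Saturday is September 3.
At the standard offset (UTC−01:30), 23:00 UTC − 1h30m = 21:30 Zelua Province standard time.
The standard-time date in Zelua Province, 11 April 2022, does not fall between 18 April and 3 September, so daylight saving is not in effect and Zelua Province is at UTC−01:30.
23:00 UTC − 1h30m = 21:30 Zelua Province.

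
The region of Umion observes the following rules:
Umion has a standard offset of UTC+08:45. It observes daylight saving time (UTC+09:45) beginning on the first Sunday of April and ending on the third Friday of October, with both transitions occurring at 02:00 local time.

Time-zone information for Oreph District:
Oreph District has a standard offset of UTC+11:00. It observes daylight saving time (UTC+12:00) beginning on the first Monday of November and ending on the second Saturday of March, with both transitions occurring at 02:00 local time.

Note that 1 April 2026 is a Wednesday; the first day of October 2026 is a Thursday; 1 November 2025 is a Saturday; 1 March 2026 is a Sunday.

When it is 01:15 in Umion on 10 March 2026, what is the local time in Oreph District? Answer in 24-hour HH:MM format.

04:30

1 April 2026 is a Wednesday, so the first Sunday is April 5.
1 October 2026 is a Thursday, so the first Friday is October 2 and the third is October 16.
10 March 2026 does not fall between 5 April and 16 October, so daylight saving is not in effect and Umion is at UTC+08:45.
01:15 Umion − 8h45m = 16:30 UTC (rolling into the previous day, 9 March 2026).
1 November 2025 is a Saturday, so the first Monday is November 3.
1 March 2026 is a Sunday, so the first Saturday is March 7 and the second is March 14.
At the standard offset (UTC+11:00), 16:30 UTC + 11h = 03:30 Oreph District standard time (rolling into the next day, 10 March 2026).
The standard-time date in Oreph District, 10 March 2026, falls between 3 November 2025 and 14 March 2026, so daylight saving is in effect and Oreph District is at UTC+12:00.
16:30 UTC + 12h = 04:30 Oreph District (rolling into the next day, 10 March 2026).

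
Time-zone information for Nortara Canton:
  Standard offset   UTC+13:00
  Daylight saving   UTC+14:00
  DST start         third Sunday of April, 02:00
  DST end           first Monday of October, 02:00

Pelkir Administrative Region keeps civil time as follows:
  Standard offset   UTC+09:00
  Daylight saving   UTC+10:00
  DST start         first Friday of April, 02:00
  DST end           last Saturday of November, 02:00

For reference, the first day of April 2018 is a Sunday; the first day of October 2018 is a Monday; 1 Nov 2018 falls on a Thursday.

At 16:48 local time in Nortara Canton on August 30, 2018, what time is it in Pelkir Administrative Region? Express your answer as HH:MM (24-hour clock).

12:48

1 April 2018 is a Sunday, so the first Sunday is April 1 and the third is April 15.
1 October 2018 is a Monday, so the first Monday is October 1.
Daylight saving runs 15 April – 1 October; August 30, 2018 is inside that window, so Nortara Canton is at UTC+14:00.
16:48 Nortara Canton − 14h = 02:48 UTC.
1 April 2018 is a Sunday, so the first Friday is April 6.
1 November 2018 is a Thursday, so Saturdays fall on 3, 10, 17, 24; the last is November 24.
At the standard offset (UTC+09:00), 02:48 UTC + 9h = 11:48 Pelkir Administrative Region standard time.
The standard-time date in Pelkir Administrative Region, August 30, 2018, falls between 6 April and 24 November, so daylight saving is in effect and Pelkir Administrative Region is at UTC+10:00.
02:48 UTC + 10h = 12:48 Pelkir Administrative Region.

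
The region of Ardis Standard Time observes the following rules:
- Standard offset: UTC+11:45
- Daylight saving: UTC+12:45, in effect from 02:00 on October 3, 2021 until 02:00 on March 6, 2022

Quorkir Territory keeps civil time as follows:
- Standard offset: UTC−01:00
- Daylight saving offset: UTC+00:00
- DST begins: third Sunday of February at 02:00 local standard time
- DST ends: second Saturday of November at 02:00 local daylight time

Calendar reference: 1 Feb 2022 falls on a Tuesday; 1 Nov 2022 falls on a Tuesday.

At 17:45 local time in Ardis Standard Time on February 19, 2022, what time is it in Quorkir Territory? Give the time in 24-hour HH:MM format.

February 19, 2022 lies within the daylight-saving period (3 October 2021 – 6 March 2022), so Ardis Standard Time is on daylight time, UTC+12:45.
17:45 Ardis Standard Time − 12h45m = 05:00 UTC.
1 February 2022 is a Tuesday, so the first Sunday is February 6 and the third is February 20.
1 November 2022 is a Tuesday, so the first Saturday is November 5 and the second is November 12.
At the standard offset (UTC−01:00), 05:00 UTC − 1h = 04:00 Quorkir Territory standard time.
Daylight saving runs 20 February – 12 November; the standard-time date in Quorkir Territory, February 19, 2022, is outside that window, so Quorkir Territory is on standard time at UTC−01:00.
05:00 UTC − 1h = 04:00 Quorkir Territory.

04:00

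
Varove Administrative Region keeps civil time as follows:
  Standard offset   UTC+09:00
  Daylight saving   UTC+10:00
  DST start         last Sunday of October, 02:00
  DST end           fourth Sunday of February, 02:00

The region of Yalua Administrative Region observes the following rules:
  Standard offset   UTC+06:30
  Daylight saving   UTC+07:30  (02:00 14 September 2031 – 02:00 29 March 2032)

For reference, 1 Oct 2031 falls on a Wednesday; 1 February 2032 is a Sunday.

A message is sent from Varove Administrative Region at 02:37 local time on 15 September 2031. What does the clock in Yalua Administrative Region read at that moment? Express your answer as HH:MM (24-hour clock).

01:07

1 October 2031 is a Wednesday, so Sundays fall on 5, 12, 19, 26; the last is October 26.
1 February 2032 is a Sunday, so the first Sunday is February 1 and the fourth is February 22.
15 September 2031 does not fall between 26 October 2031 and 22 February 2032, so daylight saving is not in effect and Varove Administrative Region is at UTC+09:00.
02:37 Varove Administrative Region − 9h = 17:37 UTC (rolling into the previous day, 14 September 2031).
At the standard offset (UTC+06:30), 17:37 UTC + 6h30m = 00:07 Yalua Administrative Region standard time (rolling into the next day, 15 September 2031).
The standard-time date in Yalua Administrative Region, 15 September 2031, lies within the daylight-saving period (14 September 2031 – 29 March 2032), so Yalua Administrative Region is on daylight time, UTC+07:30.
17:37 UTC + 7h30m = 01:07 Yalua Administrative Region (rolling into the next day, 15 September 2031).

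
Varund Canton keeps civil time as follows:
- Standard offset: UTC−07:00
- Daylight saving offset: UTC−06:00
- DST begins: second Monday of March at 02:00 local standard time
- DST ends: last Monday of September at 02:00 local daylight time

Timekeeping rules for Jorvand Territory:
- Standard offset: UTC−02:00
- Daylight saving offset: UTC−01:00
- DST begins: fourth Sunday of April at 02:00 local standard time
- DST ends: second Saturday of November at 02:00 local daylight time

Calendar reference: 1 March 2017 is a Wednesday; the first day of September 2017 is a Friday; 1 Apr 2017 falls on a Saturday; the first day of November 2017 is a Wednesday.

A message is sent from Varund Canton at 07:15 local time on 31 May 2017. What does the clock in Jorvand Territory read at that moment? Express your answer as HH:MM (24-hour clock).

12:15

1 March 2017 is a Wednesday, so the first Monday is March 6 and the second is March 13.
1 September 2017 is a Friday, so Mondays fall on 4, 11, 18, 25; the last is September 25.
31 May 2017 falls between 13 March and 25 September, so daylight saving is in effect and Varund Canton is at UTC−06:00.
07:15 Varund Canton + 6h = 13:15 UTC.
1 April 2017 is a Saturday, so the first Sunday is April 2 and the fourth is April 23.
1 November 2017 is a Wednesday, so the first Saturday is November 4 and the second is November 11.
At the standard offset (UTC−02:00), 13:15 UTC − 2h = 11:15 Jorvand Territory standard time.
Daylight saving runs 23 April – 11 November; the standard-time date in Jorvand Territory, 31 May 2017, is inside that window, so Jorvand Territory is at UTC−01:00.
13:15 UTC − 1h = 12:15 Jorvand Territory.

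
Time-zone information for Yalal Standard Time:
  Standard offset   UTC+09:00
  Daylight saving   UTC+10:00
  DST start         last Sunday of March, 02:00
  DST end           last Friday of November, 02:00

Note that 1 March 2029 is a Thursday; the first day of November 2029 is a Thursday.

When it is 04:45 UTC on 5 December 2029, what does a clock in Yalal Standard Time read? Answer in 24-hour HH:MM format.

1 March 2029 is a Thursday, so Sundays fall on 4, 11, 18, 25; the last is March 25.
1 November 2029 is a Thursday, so Fridays fall on 2, 9, 16, 23, 30; the last is November 30.
At the standard offset (UTC+09:00), 04:45 UTC + 9h = 13:45 Yalal Standard Time standard time.
The standard-time date in Yalal Standard Time, 5 December 2029, is outside the daylight-saving period (25 March – 30 November), so Yalal Standard Time is on standard time, UTC+09:00.
04:45 UTC + 9h = 13:45 local.

13:45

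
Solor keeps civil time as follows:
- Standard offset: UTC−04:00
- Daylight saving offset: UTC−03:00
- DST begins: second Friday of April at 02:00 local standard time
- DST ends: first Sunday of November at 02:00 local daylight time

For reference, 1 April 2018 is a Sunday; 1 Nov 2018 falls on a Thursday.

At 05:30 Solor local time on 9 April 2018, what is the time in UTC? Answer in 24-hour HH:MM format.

1 April 2018 is a Sunday, so the first Friday is April 6 and the second is April 13.
1 November 2018 is a Thursday, so the first Sunday is November 4.
9 April 2018 is outside the daylight-saving period (13 April – 4 November), so Solor is on standard time, UTC−04:00.
05:30 local + 4h = 09:30 UTC.

09:30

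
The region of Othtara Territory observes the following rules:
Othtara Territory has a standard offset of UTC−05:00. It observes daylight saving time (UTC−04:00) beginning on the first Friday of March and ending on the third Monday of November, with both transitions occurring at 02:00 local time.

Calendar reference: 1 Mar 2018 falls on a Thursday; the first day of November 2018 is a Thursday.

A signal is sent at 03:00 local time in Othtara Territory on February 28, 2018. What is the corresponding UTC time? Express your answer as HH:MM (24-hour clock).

1 March 2018 is a Thursday, so the first Friday is March 2.
1 November 2018 is a Thursday, so the first Monday is November 5 and the third is November 19.
Daylight saving runs 2 March – 19 November; February 28, 2018 is outside that window, so Othtara Territory is on standard time at UTC−05:00.
03:00 local + 5h = 08:00 UTC.

08:00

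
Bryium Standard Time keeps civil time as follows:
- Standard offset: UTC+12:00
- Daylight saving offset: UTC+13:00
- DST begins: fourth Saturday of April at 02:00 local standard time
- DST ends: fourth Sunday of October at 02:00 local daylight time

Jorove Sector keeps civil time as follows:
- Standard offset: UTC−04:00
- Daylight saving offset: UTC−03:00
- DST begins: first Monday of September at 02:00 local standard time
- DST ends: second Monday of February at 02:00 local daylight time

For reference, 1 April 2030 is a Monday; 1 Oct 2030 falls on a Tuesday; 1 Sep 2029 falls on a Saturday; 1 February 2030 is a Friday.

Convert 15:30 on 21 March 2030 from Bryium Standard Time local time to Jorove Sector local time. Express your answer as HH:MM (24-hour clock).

1 April 2030 is a Monday, so the first Saturday is April 6 and the fourth is April 27.
1 October 2030 is a Tuesday, so the first Sunday is October 6 and the fourth is October 27.
21 March 2030 is outside the daylight-saving period (27 April – 27 October), so Bryium Standard Time is on standard time, UTC+12:00.
15:30 Bryium Standard Time − 12h = 03:30 UTC.
1 September 2029 is a Saturday, so the first Monday is September 3.
1 February 2030 is a Friday, so the first Monday is February 4 and the second is February 11.
At the standard offset (UTC−04:00), 03:30 UTC − 4h = 23:30 Jorove Sector standard time (rolling into the previous day, 20 March 2030).
Daylight saving runs 3 September 2029 – 11 February 2030; the standard-time date in Jorove Sector, 20 March 2030, is outside that window, so Jorove Sector is on standard time at UTC−04:00.
03:30 UTC − 4h = 23:30 Jorove Sector (rolling into the previous day, 20 March 2030).

23:30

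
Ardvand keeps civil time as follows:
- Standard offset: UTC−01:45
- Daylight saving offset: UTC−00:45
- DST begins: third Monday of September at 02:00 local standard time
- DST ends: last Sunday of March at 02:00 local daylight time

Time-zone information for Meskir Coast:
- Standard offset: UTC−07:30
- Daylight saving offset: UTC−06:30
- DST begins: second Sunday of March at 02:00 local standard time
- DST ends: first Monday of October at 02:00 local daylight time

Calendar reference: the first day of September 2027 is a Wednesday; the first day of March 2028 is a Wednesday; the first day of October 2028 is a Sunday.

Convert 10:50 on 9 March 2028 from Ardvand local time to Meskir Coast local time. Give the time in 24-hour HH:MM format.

04:05

1 September 2027 is a Wednesday, so the first Monday is September 6 and the third is September 20.
1 March 2028 is a Wednesday, so Sundays fall on 5, 12, 19, 26; the last is March 26.
Daylight saving runs 20 September 2027 – 26 March 2028; 9 March 2028 is inside that window, so Ardvand is at UTC−00:45.
10:50 Ardvand + 0h45m = 11:35 UTC.
1 March 2028 is a Wednesday, so the first Sunday is March 5 and the second is March 12.
1 October 2028 is a Sunday, so the first Monday is October 2.
At the standard offset (UTC−07:30), 11:35 UTC − 7h30m = 04:05 Meskir Coast standard time.
Daylight saving runs 12 March – 2 October; the standard-time date in Meskir Coast, 9 March 2028, is outside that window, so Meskir Coast is on standard time at UTC−07:30.
11:35 UTC − 7h30m = 04:05 Meskir Coast.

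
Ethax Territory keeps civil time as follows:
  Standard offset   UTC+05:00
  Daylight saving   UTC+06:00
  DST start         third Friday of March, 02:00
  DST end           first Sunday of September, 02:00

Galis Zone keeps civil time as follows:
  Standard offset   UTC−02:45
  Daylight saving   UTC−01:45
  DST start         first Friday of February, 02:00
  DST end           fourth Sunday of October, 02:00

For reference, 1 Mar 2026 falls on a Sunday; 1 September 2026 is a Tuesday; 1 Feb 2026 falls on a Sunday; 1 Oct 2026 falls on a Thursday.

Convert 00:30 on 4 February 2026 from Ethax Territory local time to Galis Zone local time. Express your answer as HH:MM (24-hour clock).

16:45

1 March 2026 is a Sunday, so the first Friday is March 6 and the third is March 20.
1 September 2026 is a Tuesday, so the first Sunday is September 6.
Daylight saving runs 20 March – 6 September; 4 February 2026 is outside that window, so Ethax Territory is on standard time at UTC+05:00.
00:30 Ethax Territory − 5h = 19:30 UTC (rolling into the previous day, 3 February 2026).
1 February 2026 is a Sunday, so the first Friday is February 6.
1 October 2026 is a Thursday, so the first Sunday is October 4 and the fourth is October 25.
At the standard offset (UTC−02:45), 19:30 UTC − 2h45m = 16:45 Galis Zone standard time.
The standard-time date in Galis Zone, 3 February 2026, is outside the daylight-saving period (6 February – 25 October), so Galis Zone is on standard time, UTC−02:45.
19:30 UTC − 2h45m = 16:45 Galis Zone.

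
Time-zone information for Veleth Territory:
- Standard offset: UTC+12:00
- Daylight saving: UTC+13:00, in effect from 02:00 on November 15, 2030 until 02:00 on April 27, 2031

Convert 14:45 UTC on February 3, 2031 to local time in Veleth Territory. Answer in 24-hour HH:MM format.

03:45

At the standard offset (UTC+12:00), 14:45 UTC + 12h = 02:45 Veleth Territory standard time (rolling into the next day, 4 February 2031).
The standard-time date in Veleth Territory, February 4, 2031, falls between 15 November 2030 and 27 April 2031, so daylight saving is in effect and Veleth Territory is at UTC+13:00.
14:45 UTC + 13h = 03:45 local (rolling into the next day, 4 February 2031).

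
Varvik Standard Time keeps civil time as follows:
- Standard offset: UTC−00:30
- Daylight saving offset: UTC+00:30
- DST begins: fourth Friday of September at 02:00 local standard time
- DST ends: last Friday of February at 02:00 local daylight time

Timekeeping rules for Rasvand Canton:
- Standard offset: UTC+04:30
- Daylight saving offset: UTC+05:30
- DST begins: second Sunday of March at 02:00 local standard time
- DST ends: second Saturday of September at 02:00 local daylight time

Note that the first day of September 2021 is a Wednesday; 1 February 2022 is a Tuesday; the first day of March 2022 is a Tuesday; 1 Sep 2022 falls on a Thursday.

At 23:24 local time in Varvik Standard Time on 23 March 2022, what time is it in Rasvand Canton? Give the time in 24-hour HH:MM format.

05:24

1 September 2021 is a Wednesday, so the first Friday is September 3 and the fourth is September 24.
1 February 2022 is a Tuesday, so Fridays fall on 4, 11, 18, 25; the last is February 25.
Daylight saving runs 24 September 2021 – 25 February 2022; 23 March 2022 is outside that window, so Varvik Standard Time is on standard time at UTC−00:30.
23:24 Varvik Standard Time + 0h30m = 23:54 UTC.
1 March 2022 is a Tuesday, so the first Sunday is March 6 and the second is March 13.
1 September 2022 is a Thursday, so the first Saturday is September 3 and the second is September 10.
At the standard offset (UTC+04:30), 23:54 UTC + 4h30m = 04:24 Rasvand Canton standard time (rolling into the next day, 24 March 2022).
The standard-time date in Rasvand Canton, 24 March 2022, falls between 13 March and 10 September, so daylight saving is in effect and Rasvand Canton is at UTC+05:30.
23:54 UTC + 5h30m = 05:24 Rasvand Canton (rolling into the next day, 24 March 2022).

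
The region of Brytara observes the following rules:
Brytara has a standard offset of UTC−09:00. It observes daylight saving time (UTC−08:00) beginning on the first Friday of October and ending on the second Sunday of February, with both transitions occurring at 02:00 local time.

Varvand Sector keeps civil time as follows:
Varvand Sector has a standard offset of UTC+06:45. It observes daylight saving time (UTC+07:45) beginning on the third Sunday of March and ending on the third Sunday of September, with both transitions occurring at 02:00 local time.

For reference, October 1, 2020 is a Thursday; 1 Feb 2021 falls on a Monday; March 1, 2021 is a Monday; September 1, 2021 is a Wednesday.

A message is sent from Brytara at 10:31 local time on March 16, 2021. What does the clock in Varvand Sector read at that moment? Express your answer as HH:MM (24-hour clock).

02:16

1 October 2020 is a Thursday, so the first Friday is October 2.
1 February 2021 is a Monday, so the first Sunday is February 7 and the second is February 14.
Daylight saving runs 2 October 2020 – 14 February 2021; March 16, 2021 is outside that window, so Brytara is on standard time at UTC−09:00.
10:31 Brytara + 9h = 19:31 UTC.
1 March 2021 is a Monday, so the first Sunday is March 7 and the third is March 21.
1 September 2021 is a Wednesday, so the first Sunday is September 5 and the third is September 19.
At the standard offset (UTC+06:45), 19:31 UTC + 6h45m = 02:16 Varvand Sector standard time (rolling into the next day, 17 March 2021).
The standard-time date in Varvand Sector, March 17, 2021, does not fall between 21 March and 19 September, so daylight saving is not in effect and Varvand Sector is at UTC+06:45.
19:31 UTC + 6h45m = 02:16 Varvand Sector (rolling into the next day, 17 March 2021).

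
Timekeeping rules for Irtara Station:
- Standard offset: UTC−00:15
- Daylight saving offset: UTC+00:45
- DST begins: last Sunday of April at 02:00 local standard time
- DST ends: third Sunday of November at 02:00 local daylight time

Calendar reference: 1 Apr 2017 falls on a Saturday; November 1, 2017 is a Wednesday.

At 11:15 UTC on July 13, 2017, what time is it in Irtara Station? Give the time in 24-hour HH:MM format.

1 April 2017 is a Saturday, so Sundays fall on 2, 9, 16, 23, 30; the last is April 30.
1 November 2017 is a Wednesday, so the first Sunday is November 5 and the third is November 19.
At the standard offset (UTC−00:15), 11:15 UTC − 0h15m = 11:00 Irtara Station standard time.
The standard-time date in Irtara Station, July 13, 2017, lies within the daylight-saving period (30 April – 19 November), so Irtara Station is on daylight time, UTC+00:45.
11:15 UTC + 0h45m = 12:00 local.

12:00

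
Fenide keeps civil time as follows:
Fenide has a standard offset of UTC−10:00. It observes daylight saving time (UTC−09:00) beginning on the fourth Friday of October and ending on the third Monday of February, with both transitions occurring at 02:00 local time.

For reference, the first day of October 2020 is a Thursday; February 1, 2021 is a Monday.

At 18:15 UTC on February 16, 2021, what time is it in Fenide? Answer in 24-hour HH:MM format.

1 October 2020 is a Thursday, so the first Friday is October 2 and the fourth is October 23.
1 February 2021 is a Monday, so the first Monday is February 1 and the third is February 15.
At the standard offset (UTC−10:00), 18:15 UTC − 10h = 08:15 Fenide standard time.
The standard-time date in Fenide, February 16, 2021, is outside the daylight-saving period (23 October 2020 – 15 February 2021), so Fenide is on standard time, UTC−10:00.
18:15 UTC − 10h = 08:15 local.

08:15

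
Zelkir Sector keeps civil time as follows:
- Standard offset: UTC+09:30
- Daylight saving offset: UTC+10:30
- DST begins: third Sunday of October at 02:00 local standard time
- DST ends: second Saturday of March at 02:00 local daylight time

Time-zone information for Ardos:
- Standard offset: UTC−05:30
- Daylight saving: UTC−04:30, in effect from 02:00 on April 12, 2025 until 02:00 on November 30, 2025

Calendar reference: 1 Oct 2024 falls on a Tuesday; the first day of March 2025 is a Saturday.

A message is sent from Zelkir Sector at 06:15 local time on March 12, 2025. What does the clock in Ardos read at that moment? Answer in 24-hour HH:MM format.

15:15

1 October 2024 is a Tuesday, so the first Sunday is October 6 and the third is October 20.
1 March 2025 is a Saturday, so the first Saturday is March 1 and the second is March 8.
March 12, 2025 is outside the daylight-saving period (20 October 2024 – 8 March 2025), so Zelkir Sector is on standard time, UTC+09:30.
06:15 Zelkir Sector − 9h30m = 20:45 UTC (rolling into the previous day, 11 March 2025).
At the standard offset (UTC−05:30), 20:45 UTC − 5h30m = 15:15 Ardos standard time.
Daylight saving runs 12 April – 30 November; the standard-time date in Ardos, March 11, 2025, is outside that window, so Ardos is on standard time at UTC−05:30.
20:45 UTC − 5h30m = 15:15 Ardos.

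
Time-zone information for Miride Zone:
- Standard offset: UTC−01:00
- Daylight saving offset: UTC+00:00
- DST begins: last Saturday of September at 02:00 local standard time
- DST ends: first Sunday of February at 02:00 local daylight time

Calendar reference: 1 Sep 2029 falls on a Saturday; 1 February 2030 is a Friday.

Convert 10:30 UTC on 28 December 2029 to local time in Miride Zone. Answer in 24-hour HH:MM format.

1 September 2029 is a Saturday, so Saturdays fall on 1, 8, 15, 22, 29; the last is September 29.
1 February 2030 is a Friday, so the first Sunday is February 3.
At the standard offset (UTC−01:00), 10:30 UTC − 1h = 09:30 Miride Zone standard time.
The standard-time date in Miride Zone, 28 December 2029, lies within the daylight-saving period (29 September 2029 – 3 February 2030), so Miride Zone is on daylight time, UTC+00:00.
10:30 UTC + 0h = 10:30 local.

10:30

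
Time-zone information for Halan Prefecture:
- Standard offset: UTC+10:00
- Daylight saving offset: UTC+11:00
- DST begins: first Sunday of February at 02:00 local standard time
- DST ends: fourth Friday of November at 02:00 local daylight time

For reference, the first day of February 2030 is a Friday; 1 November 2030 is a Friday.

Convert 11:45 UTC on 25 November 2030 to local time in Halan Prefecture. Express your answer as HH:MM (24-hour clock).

1 February 2030 is a Friday, so the first Sunday is February 3.
1 November 2030 is a Friday, so the first Friday is November 1 and the fourth is November 22.
At the standard offset (UTC+10:00), 11:45 UTC + 10h = 21:45 Halan Prefecture standard time.
Daylight saving runs 3 February – 22 November; the standard-time date in Halan Prefecture, 25 November 2030, is outside that window, so Halan Prefecture is on standard time at UTC+10:00.
11:45 UTC + 10h = 21:45 local.

21:45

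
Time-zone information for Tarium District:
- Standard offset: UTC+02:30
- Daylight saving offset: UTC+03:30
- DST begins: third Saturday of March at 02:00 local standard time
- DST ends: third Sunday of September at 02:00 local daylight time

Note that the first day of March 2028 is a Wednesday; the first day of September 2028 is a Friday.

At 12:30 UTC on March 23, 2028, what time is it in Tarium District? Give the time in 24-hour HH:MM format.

16:00

1 March 2028 is a Wednesday, so the first Saturday is March 4 and the third is March 18.
1 September 2028 is a Friday, so the first Sunday is September 3 and the third is September 17.
At the standard offset (UTC+02:30), 12:30 UTC + 2h30m = 15:00 Tarium District standard time.
The standard-time date in Tarium District, March 23, 2028, lies within the daylight-saving period (18 March – 17 September), so Tarium District is on daylight time, UTC+03:30.
12:30 UTC + 3h30m = 16:00 local.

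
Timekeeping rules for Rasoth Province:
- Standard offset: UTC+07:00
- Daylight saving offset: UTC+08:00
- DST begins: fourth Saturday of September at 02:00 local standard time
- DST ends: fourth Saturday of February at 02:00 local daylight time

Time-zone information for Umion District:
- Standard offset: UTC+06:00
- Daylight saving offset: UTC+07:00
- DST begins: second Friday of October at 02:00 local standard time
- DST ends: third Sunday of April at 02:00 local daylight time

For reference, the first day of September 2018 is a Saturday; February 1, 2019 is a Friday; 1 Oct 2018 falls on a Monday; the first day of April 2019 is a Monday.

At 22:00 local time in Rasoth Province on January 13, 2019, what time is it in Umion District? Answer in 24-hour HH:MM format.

1 September 2018 is a Saturday, so the first Saturday is September 1 and the fourth is September 22.
1 February 2019 is a Friday, so the first Saturday is February 2 and the fourth is February 23.
Daylight saving runs 22 September 2018 – 23 February 2019; January 13, 2019 is inside that window, so Rasoth Province is at UTC+08:00.
22:00 Rasoth Province − 8h = 14:00 UTC.
1 October 2018 is a Monday, so the first Friday is October 5 and the second is October 12.
1 April 2019 is a Monday, so the first Sunday is April 7 and the third is April 21.
At the standard offset (UTC+06:00), 14:00 UTC + 6h = 20:00 Umion District standard time.
Daylight saving runs 12 October 2018 – 21 April 2019; the standard-time date in Umion District, January 13, 2019, is inside that window, so Umion District is at UTC+07:00.
14:00 UTC + 7h = 21:00 Umion District.

21:00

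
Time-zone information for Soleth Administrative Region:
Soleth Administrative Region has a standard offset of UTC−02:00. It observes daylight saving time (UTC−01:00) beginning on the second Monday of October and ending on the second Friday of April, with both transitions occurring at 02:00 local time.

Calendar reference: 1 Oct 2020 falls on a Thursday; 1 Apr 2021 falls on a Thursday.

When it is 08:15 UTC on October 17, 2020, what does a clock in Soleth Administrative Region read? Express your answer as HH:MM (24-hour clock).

07:15

1 October 2020 is a Thursday, so the first Monday is October 5 and the second is October 12.
1 April 2021 is a Thursday, so the first Friday is April 2 and the second is April 9.
At the standard offset (UTC−02:00), 08:15 UTC − 2h = 06:15 Soleth Administrative Region standard time.
The standard-time date in Soleth Administrative Region, October 17, 2020, falls between 12 October 2020 and 9 April 2021, so daylight saving is in effect and Soleth Administrative Region is at UTC−01:00.
08:15 UTC − 1h = 07:15 local.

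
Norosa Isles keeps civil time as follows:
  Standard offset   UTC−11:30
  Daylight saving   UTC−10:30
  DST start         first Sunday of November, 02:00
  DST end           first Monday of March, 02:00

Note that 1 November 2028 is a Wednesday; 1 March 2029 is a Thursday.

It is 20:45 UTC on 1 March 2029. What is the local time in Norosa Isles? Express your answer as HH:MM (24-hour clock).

1 November 2028 is a Wednesday, so the first Sunday is November 5.
1 March 2029 is a Thursday, so the first Monday is March 5.
At the standard offset (UTC−11:30), 20:45 UTC − 11h30m = 09:15 Norosa Isles standard time.
Daylight saving runs 5 November 2028 – 5 March 2029; the standard-time date in Norosa Isles, 1 March 2029, is inside that window, so Norosa Isles is at UTC−10:30.
20:45 UTC − 10h30m = 10:15 local.

10:15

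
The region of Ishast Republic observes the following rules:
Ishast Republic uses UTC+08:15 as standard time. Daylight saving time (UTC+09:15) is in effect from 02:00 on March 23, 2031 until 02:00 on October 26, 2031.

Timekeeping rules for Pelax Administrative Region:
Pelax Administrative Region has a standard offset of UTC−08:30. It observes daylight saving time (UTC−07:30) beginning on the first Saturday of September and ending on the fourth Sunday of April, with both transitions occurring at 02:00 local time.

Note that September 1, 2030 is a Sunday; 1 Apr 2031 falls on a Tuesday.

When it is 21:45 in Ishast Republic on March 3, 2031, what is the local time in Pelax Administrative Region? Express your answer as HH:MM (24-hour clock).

06:00

March 3, 2031 does not fall between 23 March and 26 October, so daylight saving is not in effect and Ishast Republic is at UTC+08:15.
21:45 Ishast Republic − 8h15m = 13:30 UTC.
1 September 2030 is a Sunday, so the first Saturday is September 7.
1 April 2031 is a Tuesday, so the first Sunday is April 6 and the fourth is April 27.
At the standard offset (UTC−08:30), 13:30 UTC − 8h30m = 05:00 Pelax Administrative Region standard time.
The standard-time date in Pelax Administrative Region, March 3, 2031, falls between 7 September 2030 and 27 April 2031, so daylight saving is in effect and Pelax Administrative Region is at UTC−07:30.
13:30 UTC − 7h30m = 06:00 Pelax Administrative Region.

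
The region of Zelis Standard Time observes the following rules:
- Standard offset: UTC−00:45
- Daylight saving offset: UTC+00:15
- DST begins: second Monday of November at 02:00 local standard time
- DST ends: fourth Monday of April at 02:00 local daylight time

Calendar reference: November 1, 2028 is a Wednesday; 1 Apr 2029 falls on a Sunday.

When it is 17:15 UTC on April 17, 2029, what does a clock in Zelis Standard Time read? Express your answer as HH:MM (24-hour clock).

1 November 2028 is a Wednesday, so the first Monday is November 6 and the second is November 13.
1 April 2029 is a Sunday, so the first Monday is April 2 and the fourth is April 23.
At the standard offset (UTC−00:45), 17:15 UTC − 0h45m = 16:30 Zelis Standard Time standard time.
The standard-time date in Zelis Standard Time, April 17, 2029, lies within the daylight-saving period (13 November 2028 – 23 April 2029), so Zelis Standard Time is on daylight time, UTC+00:15.
17:15 UTC + 0h15m = 17:30 local.

17:30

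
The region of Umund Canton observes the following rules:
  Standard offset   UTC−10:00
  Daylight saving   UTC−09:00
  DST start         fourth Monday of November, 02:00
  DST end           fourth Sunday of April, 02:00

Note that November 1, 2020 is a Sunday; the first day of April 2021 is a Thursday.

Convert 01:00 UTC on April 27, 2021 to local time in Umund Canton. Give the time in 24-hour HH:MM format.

15:00

1 November 2020 is a Sunday, so the first Monday is November 2 and the fourth is November 23.
1 April 2021 is a Thursday, so the first Sunday is April 4 and the fourth is April 25.
At the standard offset (UTC−10:00), 01:00 UTC − 10h = 15:00 Umund Canton standard time (rolling into the previous day, 26 April 2021).
The standard-time date in Umund Canton, April 26, 2021, does not fall between 23 November 2020 and 25 April 2021, so daylight saving is not in effect and Umund Canton is at UTC−10:00.
01:00 UTC − 10h = 15:00 local (rolling into the previous day, 26 April 2021).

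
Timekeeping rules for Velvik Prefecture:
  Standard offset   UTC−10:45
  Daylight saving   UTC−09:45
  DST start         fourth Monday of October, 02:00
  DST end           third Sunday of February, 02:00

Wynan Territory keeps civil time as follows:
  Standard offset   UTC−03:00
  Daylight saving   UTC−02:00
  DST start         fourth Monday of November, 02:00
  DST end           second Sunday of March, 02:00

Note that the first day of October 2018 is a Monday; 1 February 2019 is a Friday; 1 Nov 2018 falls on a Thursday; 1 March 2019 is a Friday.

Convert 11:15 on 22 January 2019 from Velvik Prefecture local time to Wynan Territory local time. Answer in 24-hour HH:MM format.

1 October 2018 is a Monday, so the first Monday is October 1 and the fourth is October 22.
1 February 2019 is a Friday, so the first Sunday is February 3 and the third is February 17.
22 January 2019 lies within the daylight-saving period (22 October 2018 – 17 February 2019), so Velvik Prefecture is on daylight time, UTC−09:45.
11:15 Velvik Prefecture + 9h45m = 21:00 UTC.
1 November 2018 is a Thursday, so the first Monday is November 5 and the fourth is November 26.
1 March 2019 is a Friday, so the first Sunday is March 3 and the second is March 10.
At the standard offset (UTC−03:00), 21:00 UTC − 3h = 18:00 Wynan Territory standard time.
Daylight saving runs 26 November 2018 – 10 March 2019; the standard-time date in Wynan Territory, 22 January 2019, is inside that window, so Wynan Territory is at UTC−02:00.
21:00 UTC − 2h = 19:00 Wynan Territory.

19:00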